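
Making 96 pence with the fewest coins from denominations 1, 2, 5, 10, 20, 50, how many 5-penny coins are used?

96 = 1×50 + 2×20 + 1×5 + 1×1
Count of 5: 1

1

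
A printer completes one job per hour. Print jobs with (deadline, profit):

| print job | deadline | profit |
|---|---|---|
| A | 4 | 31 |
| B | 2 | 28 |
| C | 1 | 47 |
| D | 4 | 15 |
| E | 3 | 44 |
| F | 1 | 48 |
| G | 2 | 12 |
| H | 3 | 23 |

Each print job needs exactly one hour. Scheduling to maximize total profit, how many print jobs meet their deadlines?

Sort by profit descending; place each in the latest free slot ≤ its deadline.
Profit order: F=48 C=47 E=44 A=31 B=28 H=23 D=15 G=12
Assign: F→slot 1, C skipped, E→slot 3, A→slot 4, B→slot 2, H skipped, D skipped, G skipped.
Slots: [1:F] [2:B] [3:E] [4:A]
4 of 8 scheduled.

4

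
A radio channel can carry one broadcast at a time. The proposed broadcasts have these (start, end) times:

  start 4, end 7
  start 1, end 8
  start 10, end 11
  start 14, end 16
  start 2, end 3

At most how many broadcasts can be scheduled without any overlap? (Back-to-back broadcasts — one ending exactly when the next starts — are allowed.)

4

By end time: (2,3), (4,7), (1,8), (10,11), (14,16).
Pick (2,3); next start ≥ 3 → (4,7); next start ≥ 7 → (10,11); next start ≥ 11 → (14,16).
Selected 4 broadcasts.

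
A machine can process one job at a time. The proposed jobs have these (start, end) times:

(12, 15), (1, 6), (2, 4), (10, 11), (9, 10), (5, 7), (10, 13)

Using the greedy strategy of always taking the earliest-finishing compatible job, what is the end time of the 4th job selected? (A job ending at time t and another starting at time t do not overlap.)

Order by finish time; keep every interval that doesn't clash with the previous kept one.
By end time: (2,4), (1,6), (5,7), (9,10), (10,11), (10,13), (12,15).
Pick (2,4); next start ≥ 4 → (5,7); next start ≥ 7 → (9,10); next start ≥ 10 → (10,11); next start ≥ 11 → (12,15).
Selected: (2,4) (5,7) (9,10) (10,11) (12,15)

11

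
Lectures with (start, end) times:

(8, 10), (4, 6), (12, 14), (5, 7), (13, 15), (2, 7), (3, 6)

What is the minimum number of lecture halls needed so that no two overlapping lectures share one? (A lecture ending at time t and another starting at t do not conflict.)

The answer is the maximum number of intervals overlapping at any instant.
Events (time:±→running): 2:+→1 3:+→2 4:+→3 5:+→4 … peak 4.

4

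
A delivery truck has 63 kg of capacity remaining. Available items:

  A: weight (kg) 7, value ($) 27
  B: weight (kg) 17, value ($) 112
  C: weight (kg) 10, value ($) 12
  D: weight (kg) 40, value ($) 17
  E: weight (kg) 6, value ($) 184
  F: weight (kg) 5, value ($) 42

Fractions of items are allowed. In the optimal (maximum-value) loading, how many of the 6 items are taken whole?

5

Greedy by value/weight ratio, highest first.
Order: E (184/6=30.67) > F (42/5=8.40) > B (112/17=6.59) > A (27/7=3.86) > C (12/10=1.20) > D (17/40=0.42)
Fill: take E (6 @ 184) → take F (5 @ 42) → take B (17 @ 112) → take A (7 @ 27) → take C (10 @ 12) → take 18/40 of D → 7.65; 63/63 used.
5 item(s) taken whole; one partial (take 18/40 of D).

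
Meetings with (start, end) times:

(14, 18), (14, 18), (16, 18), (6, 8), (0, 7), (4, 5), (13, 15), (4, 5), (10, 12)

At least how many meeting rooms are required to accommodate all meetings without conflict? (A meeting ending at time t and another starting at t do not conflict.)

3

The answer is the maximum number of intervals overlapping at any instant.
Events (time:±→running): 0:+→1 4:+→2 4:+→3 … peak 3.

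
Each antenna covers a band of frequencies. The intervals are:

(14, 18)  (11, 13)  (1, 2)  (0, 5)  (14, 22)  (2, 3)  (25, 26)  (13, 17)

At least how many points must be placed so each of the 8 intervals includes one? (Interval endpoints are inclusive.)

4

By right end: [1,2]  [2,3]  [0,5]  [11,13]  [13,17]  [14,18]  [14,22]  [25,26]
[1,2] uncovered → point at 2; [11,13] uncovered → point at 13; [14,18] uncovered → point at 18; [25,26] uncovered → point at 26.
Points: 2, 13, 18, 26 (4 total).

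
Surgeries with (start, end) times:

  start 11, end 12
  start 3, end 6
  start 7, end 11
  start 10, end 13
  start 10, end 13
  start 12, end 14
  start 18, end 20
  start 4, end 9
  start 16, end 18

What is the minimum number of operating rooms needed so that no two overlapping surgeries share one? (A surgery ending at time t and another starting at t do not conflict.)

3

Events (time:±→running): 3:+→1 4:+→2 6:-→1 7:+→2 9:-→1 10:+→2 10:+→3 … peak 3.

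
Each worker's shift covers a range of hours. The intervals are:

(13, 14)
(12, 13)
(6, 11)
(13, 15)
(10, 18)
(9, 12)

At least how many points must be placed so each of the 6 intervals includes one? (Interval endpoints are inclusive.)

Sort by right endpoint; whenever an interval is uncovered, place a point at its right end.
By right end: [6,11]  [9,12]  [12,13]  [13,14]  [13,15]  [10,18]
[6,11] uncovered → point at 11; [12,13] uncovered → point at 13.
Points: 11, 13 (2 total).

2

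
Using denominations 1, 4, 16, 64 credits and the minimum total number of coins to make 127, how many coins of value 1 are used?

127 − 1×64→63 − 3×16→15 − 3×4→3 − 3×1→0
Count of 1: 3

3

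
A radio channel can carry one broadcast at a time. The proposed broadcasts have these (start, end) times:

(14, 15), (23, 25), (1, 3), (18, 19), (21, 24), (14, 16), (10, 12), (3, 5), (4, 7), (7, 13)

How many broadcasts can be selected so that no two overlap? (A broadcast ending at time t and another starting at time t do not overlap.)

Sorted by end: (1,3)  (3,5)  (4,7)  (10,12)  (7,13)  (14,15)  (14,16)  (18,19)  (21,24)  (23,25)
take (1,3); take (3,5); skip (4,7); take (10,12); take (14,15); take (18,19); take (21,24).
Selected 6 broadcasts.

6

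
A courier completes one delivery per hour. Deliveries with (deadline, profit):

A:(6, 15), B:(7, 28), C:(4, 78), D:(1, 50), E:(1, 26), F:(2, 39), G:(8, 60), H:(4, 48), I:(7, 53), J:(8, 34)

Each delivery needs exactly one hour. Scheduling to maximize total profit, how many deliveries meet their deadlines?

Sort by profit descending; place each in the latest free slot ≤ its deadline.
Profit order: C=78 G=60 I=53 D=50 H=48 F=39 J=34 B=28 E=26 A=15
Assign: C→slot 4, G→slot 8, I→slot 7, D→slot 1, H→slot 3, F→slot 2, J→slot 6, B→slot 5, E skipped, A skipped.
Slots: [1:D] [2:F] [3:H] [4:C] [5:B] [6:J] [7:I] [8:G]
8 of 10 scheduled.

8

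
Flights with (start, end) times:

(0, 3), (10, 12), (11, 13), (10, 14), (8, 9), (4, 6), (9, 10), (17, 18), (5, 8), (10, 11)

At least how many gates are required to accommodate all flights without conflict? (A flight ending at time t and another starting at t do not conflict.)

The answer is the maximum number of intervals overlapping at any instant.
starts: [0, 4, 5, 8, 9, 10, 10, 10, 11, 17]
ends:   [3, 6, 8, 9, 10, 11, 12, 13, 14, 18]
s0→1 e3→0 s4→1 s5→2 e6→1 e8→0 s8→1 e9→0 s9→1 e10→0 s10→1 s10→2 s10→3  — peak 3.

3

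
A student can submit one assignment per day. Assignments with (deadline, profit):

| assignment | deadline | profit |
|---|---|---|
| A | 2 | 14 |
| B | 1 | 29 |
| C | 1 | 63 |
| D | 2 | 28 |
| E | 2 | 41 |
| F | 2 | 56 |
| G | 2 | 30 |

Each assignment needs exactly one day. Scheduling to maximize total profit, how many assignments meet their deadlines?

Sort by profit descending; place each in the latest free slot ≤ its deadline.
By profit: C(d1,63), F(d2,56), E(d2,41), G(d2,30), B(d1,29), D(d2,28), A(d2,14)
C→slot 1; F→slot 2; E skipped; G skipped; B skipped; D skipped; A skipped.
2 of 7 scheduled.

2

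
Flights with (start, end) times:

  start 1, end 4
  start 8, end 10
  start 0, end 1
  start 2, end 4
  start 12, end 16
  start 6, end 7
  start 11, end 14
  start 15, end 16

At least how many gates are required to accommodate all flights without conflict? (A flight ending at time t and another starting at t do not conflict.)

The answer is the maximum number of intervals overlapping at any instant.
Events (time:±→running): 0:+→1 1:-→0 1:+→1 2:+→2 … peak 2.

2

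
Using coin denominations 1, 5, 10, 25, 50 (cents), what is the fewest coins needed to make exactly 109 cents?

7

Greedy: take as many of the largest coin as possible, then repeat with the remainder.
109 = 2×50 + 1×5 + 4×1
Total coins = 2 + 1 + 4 = 7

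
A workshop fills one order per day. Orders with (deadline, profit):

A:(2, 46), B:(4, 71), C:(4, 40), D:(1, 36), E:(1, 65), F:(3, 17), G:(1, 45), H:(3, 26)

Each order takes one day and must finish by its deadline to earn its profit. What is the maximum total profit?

222

Profit order: B=71 E=65 A=46 G=45 C=40 D=36 H=26 F=17
Assign: B→slot 4, E→slot 1, A→slot 2, G skipped, C→slot 3, D skipped, H skipped, F skipped.
Slots: [1:E] [2:A] [3:C] [4:B]
Profit = 65 + 46 + 40 + 71 = 222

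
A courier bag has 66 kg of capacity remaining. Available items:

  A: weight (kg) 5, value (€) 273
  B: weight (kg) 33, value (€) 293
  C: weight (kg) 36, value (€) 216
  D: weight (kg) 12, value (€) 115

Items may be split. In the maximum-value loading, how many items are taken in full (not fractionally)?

3

Sort by value per unit weight and fill in that order.
Order: A (273/5=54.60) > D (115/12=9.58) > B (293/33=8.88) > C (216/36=6.00)
Fill: take A (5 @ 273) → take D (12 @ 115) → take B (33 @ 293) → take 16/36 of C → 96.00; 66/66 used.
3 item(s) taken whole; one partial (take 16/36 of C).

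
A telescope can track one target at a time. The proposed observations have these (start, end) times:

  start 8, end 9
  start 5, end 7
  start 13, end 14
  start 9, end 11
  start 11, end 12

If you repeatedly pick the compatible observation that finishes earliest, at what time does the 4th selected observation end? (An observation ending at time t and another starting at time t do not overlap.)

12

Sorted by end: (5,7)  (8,9)  (9,11)  (11,12)  (13,14)
take (5,7); take (8,9); take (9,11); take (11,12); take (13,14).
Selected: (5,7) (8,9) (9,11) (11,12) (13,14)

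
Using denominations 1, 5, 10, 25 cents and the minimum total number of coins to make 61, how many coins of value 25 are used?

Use the largest denomination that fits, subtract, and repeat.
61 = 2×25 + 1×10 + 1×1
Count of 25: 2

2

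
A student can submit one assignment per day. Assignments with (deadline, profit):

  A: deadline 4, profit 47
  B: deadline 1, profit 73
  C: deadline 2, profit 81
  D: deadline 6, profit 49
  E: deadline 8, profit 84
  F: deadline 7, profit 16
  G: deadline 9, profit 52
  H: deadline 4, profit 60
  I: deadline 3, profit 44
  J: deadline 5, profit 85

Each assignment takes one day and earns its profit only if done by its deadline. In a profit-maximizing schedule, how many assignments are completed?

Take jobs in profit order; each goes to the latest open slot no later than its deadline.
By profit: J(d5,85), E(d8,84), C(d2,81), B(d1,73), H(d4,60), G(d9,52), D(d6,49), A(d4,47), I(d3,44), F(d7,16)
J→slot 5; E→slot 8; C→slot 2; B→slot 1; H→slot 4; G→slot 9; D→slot 6; A→slot 3; I skipped; F→slot 7.
9 of 10 scheduled.

9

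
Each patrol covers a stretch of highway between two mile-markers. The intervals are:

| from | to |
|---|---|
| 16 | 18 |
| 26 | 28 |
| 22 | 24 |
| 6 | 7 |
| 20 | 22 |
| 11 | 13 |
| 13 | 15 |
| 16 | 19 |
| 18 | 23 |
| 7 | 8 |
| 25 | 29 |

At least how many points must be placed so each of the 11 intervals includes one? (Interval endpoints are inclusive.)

Sort by right endpoint; whenever an interval is uncovered, place a point at its right end.
By right end: [6,7]  [7,8]  [11,13]  [13,15]  [16,18]  [16,19]  [20,22]  [18,23]  [22,24]  [26,28]  [25,29]
[6,7] uncovered → point at 7; [11,13] uncovered → point at 13; [16,18] uncovered → point at 18; [20,22] uncovered → point at 22; [26,28] uncovered → point at 28.
Points: 7, 13, 18, 22, 28 (5 total).

5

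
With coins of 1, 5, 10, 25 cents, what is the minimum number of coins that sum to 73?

Greedy: take as many of the largest coin as possible, then repeat with the remainder.
73 = 2×25 + 2×10 + 3×1
Total coins = 2 + 2 + 3 = 7

7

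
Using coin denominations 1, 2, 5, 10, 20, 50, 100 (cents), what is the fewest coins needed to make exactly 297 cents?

7

297 = 2×100 + 1×50 + 2×20 + 1×5 + 1×2
Total coins = 2 + 1 + 2 + 1 + 1 = 7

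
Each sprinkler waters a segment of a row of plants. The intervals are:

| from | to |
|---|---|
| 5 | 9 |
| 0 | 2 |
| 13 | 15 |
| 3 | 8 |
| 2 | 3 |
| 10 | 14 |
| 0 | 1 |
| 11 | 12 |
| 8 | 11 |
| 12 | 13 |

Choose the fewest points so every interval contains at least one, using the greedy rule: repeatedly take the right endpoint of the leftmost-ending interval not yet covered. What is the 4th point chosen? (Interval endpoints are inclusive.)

By right end: [0,1]  [0,2]  [2,3]  [3,8]  [5,9]  [8,11]  [11,12]  [12,13]  [10,14]  [13,15]
[0,1] uncovered → point at 1; [2,3] uncovered → point at 3; [5,9] uncovered → point at 9; [11,12] uncovered → point at 12; [13,15] uncovered → point at 15.
Points: 1, 3, 9, 12, 15 (5 total).

12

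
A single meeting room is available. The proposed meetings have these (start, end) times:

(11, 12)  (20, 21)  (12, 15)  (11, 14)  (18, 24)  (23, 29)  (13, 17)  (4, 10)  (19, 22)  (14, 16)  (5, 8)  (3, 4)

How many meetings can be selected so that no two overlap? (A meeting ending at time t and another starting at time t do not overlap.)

6

Greedy by earliest finish: after sorting by end time, pick each interval compatible with the last pick.
Sorted by end: (3,4)  (5,8)  (4,10)  (11,12)  (11,14)  (12,15)  (14,16)  (13,17)  (20,21)  (19,22)  (18,24)  (23,29)
take (3,4); take (5,8); take (11,12); take (12,15); take (20,21); take (23,29).
Selected 6 meetings.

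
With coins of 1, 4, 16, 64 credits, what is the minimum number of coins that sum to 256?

256 − 4×64→0
Total coins = 4 = 4

4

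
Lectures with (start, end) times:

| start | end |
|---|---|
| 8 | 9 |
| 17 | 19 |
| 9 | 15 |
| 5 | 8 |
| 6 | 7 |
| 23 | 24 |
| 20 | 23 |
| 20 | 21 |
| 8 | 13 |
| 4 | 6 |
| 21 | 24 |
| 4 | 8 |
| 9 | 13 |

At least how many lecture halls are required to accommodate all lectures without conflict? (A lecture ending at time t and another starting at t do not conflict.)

The answer is the maximum number of intervals overlapping at any instant.
Events (time:±→running): 4:+→1 4:+→2 5:+→3 … peak 3.

3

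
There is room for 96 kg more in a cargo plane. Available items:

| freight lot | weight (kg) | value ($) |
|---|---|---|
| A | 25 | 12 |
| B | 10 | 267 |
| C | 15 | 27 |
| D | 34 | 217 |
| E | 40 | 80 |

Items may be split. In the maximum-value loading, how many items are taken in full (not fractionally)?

Greedy by value/weight ratio, highest first.
Ratios (sorted): B 26.70, D 6.38, E 2.00, C 1.80, A 0.48
take B (10 @ 267); take D (34 @ 217); take E (40 @ 80); take 12/15 of C → 21.60. Capacity used 96/96.
3 item(s) taken whole; one partial (take 12/15 of C).

3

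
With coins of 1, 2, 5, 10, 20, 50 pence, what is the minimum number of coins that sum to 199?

Greedy: take as many of the largest coin as possible, then repeat with the remainder.
199 − 3×50→49 − 2×20→9 − 1×5→4 − 2×2→0
Total coins = 3 + 2 + 1 + 2 = 8

8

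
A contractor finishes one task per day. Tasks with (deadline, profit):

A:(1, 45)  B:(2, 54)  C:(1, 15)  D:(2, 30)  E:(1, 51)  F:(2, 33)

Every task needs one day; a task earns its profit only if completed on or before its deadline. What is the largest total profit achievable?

Take jobs in profit order; each goes to the latest open slot no later than its deadline.
Profit order: B=54 E=51 A=45 F=33 D=30 C=15
Assign: B→slot 2, E→slot 1, A skipped, F skipped, D skipped, C skipped.
Slots: [1:E] [2:B]
Profit = 51 + 54 = 105

105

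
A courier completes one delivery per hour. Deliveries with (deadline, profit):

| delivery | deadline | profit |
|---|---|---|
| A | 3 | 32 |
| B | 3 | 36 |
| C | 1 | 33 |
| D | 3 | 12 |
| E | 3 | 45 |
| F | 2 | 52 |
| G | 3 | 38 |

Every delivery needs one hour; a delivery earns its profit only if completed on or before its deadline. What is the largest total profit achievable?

Sort by profit descending; place each in the latest free slot ≤ its deadline.
By profit: F(d2,52), E(d3,45), G(d3,38), B(d3,36), C(d1,33), A(d3,32), D(d3,12)
F→slot 2; E→slot 3; G→slot 1; B skipped; C skipped; A skipped; D skipped.
Profit = 38 + 52 + 45 = 135

135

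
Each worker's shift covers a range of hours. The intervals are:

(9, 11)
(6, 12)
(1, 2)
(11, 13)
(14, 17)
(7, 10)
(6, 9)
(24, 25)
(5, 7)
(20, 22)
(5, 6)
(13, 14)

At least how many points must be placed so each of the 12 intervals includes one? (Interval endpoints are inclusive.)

Sort by right endpoint; whenever an interval is uncovered, place a point at its right end.
Sorted: [1,2] [5,6] [5,7] [6,9] [7,10] [9,11] [6,12] [11,13] [13,14] [14,17] [20,22] [24,25]
{[1,2]} hit by 2; {[5,6],[5,7],[6,9]} hit by 6; {[7,10],[9,11],[6,12]} hit by 10; {[11,13],[13,14]} hit by 13; {[14,17]} hit by 17; {[20,22]} hit by 22; {[24,25]} hit by 25.
Points: 2, 6, 10, 13, 17, 22, 25 (7 total).

7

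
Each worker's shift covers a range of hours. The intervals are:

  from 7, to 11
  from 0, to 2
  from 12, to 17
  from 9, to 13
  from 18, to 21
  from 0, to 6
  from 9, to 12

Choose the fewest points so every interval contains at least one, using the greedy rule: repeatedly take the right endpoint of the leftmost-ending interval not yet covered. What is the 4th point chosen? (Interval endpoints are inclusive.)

21

By right end: [0,2]  [0,6]  [7,11]  [9,12]  [9,13]  [12,17]  [18,21]
[0,2] uncovered → point at 2; [7,11] uncovered → point at 11; [12,17] uncovered → point at 17; [18,21] uncovered → point at 21.
Points: 2, 11, 17, 21 (4 total).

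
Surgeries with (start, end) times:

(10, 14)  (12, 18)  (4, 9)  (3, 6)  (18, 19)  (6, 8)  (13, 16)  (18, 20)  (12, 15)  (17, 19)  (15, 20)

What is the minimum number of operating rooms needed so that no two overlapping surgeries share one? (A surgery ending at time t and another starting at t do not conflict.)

Events (time:±→running): 3:+→1 4:+→2 6:-→1 6:+→2 8:-→1 9:-→0 10:+→1 12:+→2 12:+→3 13:+→4 … peak 4.

4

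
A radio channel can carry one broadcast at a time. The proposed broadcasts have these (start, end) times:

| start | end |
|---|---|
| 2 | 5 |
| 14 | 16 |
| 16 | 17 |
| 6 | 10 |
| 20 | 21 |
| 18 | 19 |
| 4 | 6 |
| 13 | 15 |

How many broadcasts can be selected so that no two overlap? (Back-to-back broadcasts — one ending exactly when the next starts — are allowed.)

6

By end time: (2,5), (4,6), (6,10), (13,15), (14,16), (16,17), (18,19), (20,21).
Pick (2,5); next start ≥ 5 → (6,10); next start ≥ 10 → (13,15); next start ≥ 15 → (16,17); next start ≥ 17 → (18,19); next start ≥ 19 → (20,21).
Selected 6 broadcasts.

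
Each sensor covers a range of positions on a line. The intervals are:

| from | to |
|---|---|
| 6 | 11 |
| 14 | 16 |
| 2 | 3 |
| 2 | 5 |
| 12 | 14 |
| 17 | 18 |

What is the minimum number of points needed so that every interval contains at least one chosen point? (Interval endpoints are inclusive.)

Sort by right endpoint; whenever an interval is uncovered, place a point at its right end.
By right end: [2,3]  [2,5]  [6,11]  [12,14]  [14,16]  [17,18]
[2,3] uncovered → point at 3; [6,11] uncovered → point at 11; [12,14] uncovered → point at 14; [17,18] uncovered → point at 18.
Points: 3, 11, 14, 18 (4 total).

4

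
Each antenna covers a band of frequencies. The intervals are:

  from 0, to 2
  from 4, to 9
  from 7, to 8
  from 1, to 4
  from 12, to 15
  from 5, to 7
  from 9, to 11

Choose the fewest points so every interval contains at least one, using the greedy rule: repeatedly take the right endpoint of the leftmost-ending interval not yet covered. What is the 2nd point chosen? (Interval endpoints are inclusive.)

Process intervals by earliest right end; each time one isn't hit yet, stab at its right endpoint.
Sorted: [0,2] [1,4] [5,7] [7,8] [4,9] [9,11] [12,15]
{[0,2],[1,4]} hit by 2; {[5,7],[7,8],[4,9]} hit by 7; {[9,11]} hit by 11; {[12,15]} hit by 15.
Points: 2, 7, 11, 15 (4 total).

7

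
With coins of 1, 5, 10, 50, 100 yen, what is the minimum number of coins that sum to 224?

224 − 2×100→24 − 2×10→4 − 4×1→0
Total coins = 2 + 2 + 4 = 8

8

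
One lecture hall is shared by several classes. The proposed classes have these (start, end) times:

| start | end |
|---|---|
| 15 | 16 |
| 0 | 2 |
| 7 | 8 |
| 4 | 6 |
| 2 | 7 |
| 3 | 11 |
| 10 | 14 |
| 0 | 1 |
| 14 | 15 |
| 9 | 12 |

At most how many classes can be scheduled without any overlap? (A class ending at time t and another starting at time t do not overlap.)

6

Sorted by end: (0,1)  (0,2)  (4,6)  (2,7)  (7,8)  (3,11)  (9,12)  (10,14)  (14,15)  (15,16)
take (0,1); skip (0,2); take (4,6); take (7,8); take (9,12); take (14,15); take (15,16).
Selected 6 classes.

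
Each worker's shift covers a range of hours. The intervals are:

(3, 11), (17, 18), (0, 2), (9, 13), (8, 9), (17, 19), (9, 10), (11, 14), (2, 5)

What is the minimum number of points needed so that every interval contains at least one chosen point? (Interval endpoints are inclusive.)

Sort by right endpoint; whenever an interval is uncovered, place a point at its right end.
By right end: [0,2]  [2,5]  [8,9]  [9,10]  [3,11]  [9,13]  [11,14]  [17,18]  [17,19]
[0,2] uncovered → point at 2; [8,9] uncovered → point at 9; [11,14] uncovered → point at 14; [17,18] uncovered → point at 18.
Points: 2, 9, 14, 18 (4 total).

4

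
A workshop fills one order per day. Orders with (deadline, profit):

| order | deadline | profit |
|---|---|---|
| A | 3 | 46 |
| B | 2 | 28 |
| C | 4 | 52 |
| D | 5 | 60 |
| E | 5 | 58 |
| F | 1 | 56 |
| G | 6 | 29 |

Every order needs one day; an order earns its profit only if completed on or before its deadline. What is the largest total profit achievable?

Take jobs in profit order; each goes to the latest open slot no later than its deadline.
By profit: D(d5,60), E(d5,58), F(d1,56), C(d4,52), A(d3,46), G(d6,29), B(d2,28)
D→slot 5; E→slot 4; F→slot 1; C→slot 3; A→slot 2; G→slot 6; B skipped.
Profit = 56 + 46 + 52 + 58 + 60 + 29 = 301

301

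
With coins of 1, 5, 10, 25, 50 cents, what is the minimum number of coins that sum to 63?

5

63 = 1×50 + 1×10 + 3×1
Total coins = 1 + 1 + 3 = 5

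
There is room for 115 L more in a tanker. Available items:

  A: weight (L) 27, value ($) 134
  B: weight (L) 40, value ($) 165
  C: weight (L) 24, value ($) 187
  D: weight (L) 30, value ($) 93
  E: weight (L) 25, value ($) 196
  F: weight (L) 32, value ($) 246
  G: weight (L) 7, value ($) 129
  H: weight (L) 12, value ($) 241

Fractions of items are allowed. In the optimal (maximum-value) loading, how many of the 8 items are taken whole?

5

Ratios (sorted): H 20.08, G 18.43, E 7.84, C 7.79, F 7.69, A 4.96, B 4.12, D 3.10
take H (12 @ 241); take G (7 @ 129); take E (25 @ 196); take C (24 @ 187); take F (32 @ 246); take 15/27 of A → 74.44. Capacity used 115/115.
5 item(s) taken whole; one partial (take 15/27 of A).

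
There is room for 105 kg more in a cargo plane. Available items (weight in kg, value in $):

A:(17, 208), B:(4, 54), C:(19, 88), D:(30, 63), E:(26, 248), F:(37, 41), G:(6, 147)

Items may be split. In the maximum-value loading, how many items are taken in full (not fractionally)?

6

Greedy by value/weight ratio, highest first.
Order: G (147/6=24.50) > B (54/4=13.50) > A (208/17=12.24) > E (248/26=9.54) > C (88/19=4.63) > D (63/30=2.10) > F (41/37=1.11)
Fill: take G (6 @ 147) → take B (4 @ 54) → take A (17 @ 208) → take E (26 @ 248) → take C (19 @ 88) → take D (30 @ 63) → take 3/37 of F → 3.32; 105/105 used.
6 item(s) taken whole; one partial (take 3/37 of F).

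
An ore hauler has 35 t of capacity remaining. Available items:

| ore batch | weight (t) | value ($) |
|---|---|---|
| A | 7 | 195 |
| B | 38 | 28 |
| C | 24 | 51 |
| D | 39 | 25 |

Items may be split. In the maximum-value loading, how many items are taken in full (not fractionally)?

Order: A (195/7=27.86) > C (51/24=2.12) > B (28/38=0.74) > D (25/39=0.64)
Fill: take A (7 @ 195) → take C (24 @ 51) → take 4/38 of B → 2.95; 35/35 used.
2 item(s) taken whole; one partial (take 4/38 of B).

2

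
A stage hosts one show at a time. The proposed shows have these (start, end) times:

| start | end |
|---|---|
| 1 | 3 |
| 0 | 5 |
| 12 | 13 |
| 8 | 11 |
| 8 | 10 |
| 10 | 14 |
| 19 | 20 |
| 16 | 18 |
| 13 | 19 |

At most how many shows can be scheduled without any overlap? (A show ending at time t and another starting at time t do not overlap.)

By end time: (1,3), (0,5), (8,10), (8,11), (12,13), (10,14), (16,18), (13,19), (19,20).
Pick (1,3); next start ≥ 3 → (8,10); next start ≥ 10 → (12,13); next start ≥ 13 → (16,18); next start ≥ 18 → (19,20).
Selected 5 shows.

5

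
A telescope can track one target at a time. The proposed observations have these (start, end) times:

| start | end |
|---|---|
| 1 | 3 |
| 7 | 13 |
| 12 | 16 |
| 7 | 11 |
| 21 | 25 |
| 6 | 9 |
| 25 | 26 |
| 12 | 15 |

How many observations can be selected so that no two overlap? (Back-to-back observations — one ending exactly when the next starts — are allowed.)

Order by finish time; keep every interval that doesn't clash with the previous kept one.
By end time: (1,3), (6,9), (7,11), (7,13), (12,15), (12,16), (21,25), (25,26).
Pick (1,3); next start ≥ 3 → (6,9); next start ≥ 9 → (12,15); next start ≥ 15 → (21,25); next start ≥ 25 → (25,26).
Selected 5 observations.

5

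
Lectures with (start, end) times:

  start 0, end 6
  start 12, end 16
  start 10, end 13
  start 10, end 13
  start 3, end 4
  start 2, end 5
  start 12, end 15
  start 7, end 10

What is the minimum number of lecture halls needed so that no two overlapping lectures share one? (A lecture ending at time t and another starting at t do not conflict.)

4

Count concurrent intervals with a sweep; the peak is the room count.
Events (time:±→running): 0:+→1 2:+→2 3:+→3 4:-→2 5:-→1 6:-→0 7:+→1 10:-→0 10:+→1 10:+→2 12:+→3 12:+→4 … peak 4.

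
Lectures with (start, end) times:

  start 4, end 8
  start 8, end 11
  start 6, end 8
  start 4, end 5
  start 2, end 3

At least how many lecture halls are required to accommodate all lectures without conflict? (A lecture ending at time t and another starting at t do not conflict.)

2

Events (time:±→running): 2:+→1 3:-→0 4:+→1 4:+→2 … peak 2.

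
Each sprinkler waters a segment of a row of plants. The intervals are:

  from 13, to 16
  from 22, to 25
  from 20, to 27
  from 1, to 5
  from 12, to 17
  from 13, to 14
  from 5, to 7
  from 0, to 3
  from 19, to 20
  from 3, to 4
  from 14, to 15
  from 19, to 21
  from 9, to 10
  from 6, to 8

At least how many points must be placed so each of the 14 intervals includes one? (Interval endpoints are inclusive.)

Sorted: [0,3] [3,4] [1,5] [5,7] [6,8] [9,10] [13,14] [14,15] [13,16] [12,17] [19,20] [19,21] [22,25] [20,27]
{[0,3],[3,4],[1,5]} hit by 3; {[5,7],[6,8]} hit by 7; {[9,10]} hit by 10; {[13,14],[14,15],[13,16],[12,17]} hit by 14; {[19,20],[19,21]} hit by 20; {[22,25],[20,27]} hit by 25.
Points: 3, 7, 10, 14, 20, 25 (6 total).

6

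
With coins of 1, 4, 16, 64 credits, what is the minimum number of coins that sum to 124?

Greedy: take as many of the largest coin as possible, then repeat with the remainder.
124 = 1×64 + 3×16 + 3×4
Total coins = 1 + 3 + 3 = 7

7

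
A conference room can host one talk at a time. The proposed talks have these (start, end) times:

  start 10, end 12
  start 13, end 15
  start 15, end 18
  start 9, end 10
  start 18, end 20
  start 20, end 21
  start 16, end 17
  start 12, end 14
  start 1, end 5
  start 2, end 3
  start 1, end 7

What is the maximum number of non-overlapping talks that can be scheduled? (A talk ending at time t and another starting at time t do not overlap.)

Greedy by earliest finish: after sorting by end time, pick each interval compatible with the last pick.
By end time: (2,3), (1,5), (1,7), (9,10), (10,12), (12,14), (13,15), (16,17), (15,18), (18,20), (20,21).
Pick (2,3); next start ≥ 3 → (9,10); next start ≥ 10 → (10,12); next start ≥ 12 → (12,14); next start ≥ 14 → (16,17); next start ≥ 17 → (18,20); next start ≥ 20 → (20,21).
Selected 7 talks.

7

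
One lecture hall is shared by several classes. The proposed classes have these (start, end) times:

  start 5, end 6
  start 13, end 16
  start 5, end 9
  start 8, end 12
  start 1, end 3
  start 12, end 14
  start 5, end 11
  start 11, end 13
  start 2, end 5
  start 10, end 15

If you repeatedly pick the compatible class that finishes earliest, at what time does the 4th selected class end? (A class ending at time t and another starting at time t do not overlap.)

Greedy by earliest finish: after sorting by end time, pick each interval compatible with the last pick.
By end time: (1,3), (2,5), (5,6), (5,9), (5,11), (8,12), (11,13), (12,14), (10,15), (13,16).
Pick (1,3); next start ≥ 3 → (5,6); next start ≥ 6 → (8,12); next start ≥ 12 → (12,14).
Selected: (1,3) (5,6) (8,12) (12,14)

14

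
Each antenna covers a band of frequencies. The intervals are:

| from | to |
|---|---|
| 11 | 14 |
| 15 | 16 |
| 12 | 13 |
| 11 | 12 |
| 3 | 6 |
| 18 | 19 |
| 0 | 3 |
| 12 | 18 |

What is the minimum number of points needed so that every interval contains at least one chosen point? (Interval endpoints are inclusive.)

4

Sorted: [0,3] [3,6] [11,12] [12,13] [11,14] [15,16] [12,18] [18,19]
{[0,3],[3,6]} hit by 3; {[11,12],[12,13],[11,14]} hit by 12; {[15,16],[12,18]} hit by 16; {[18,19]} hit by 19.
Points: 3, 12, 16, 19 (4 total).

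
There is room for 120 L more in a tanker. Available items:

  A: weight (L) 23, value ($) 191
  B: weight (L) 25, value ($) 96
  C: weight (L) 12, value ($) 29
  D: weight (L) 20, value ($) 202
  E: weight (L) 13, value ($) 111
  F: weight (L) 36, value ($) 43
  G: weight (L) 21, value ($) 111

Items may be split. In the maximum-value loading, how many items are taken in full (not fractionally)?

6

Greedy by value/weight ratio, highest first.
Ratios (sorted): D 10.10, E 8.54, A 8.30, G 5.29, B 3.84, C 2.42, F 1.19
take D (20 @ 202); take E (13 @ 111); take A (23 @ 191); take G (21 @ 111); take B (25 @ 96); take C (12 @ 29); take 6/36 of F → 7.17. Capacity used 120/120.
6 item(s) taken whole; one partial (take 6/36 of F).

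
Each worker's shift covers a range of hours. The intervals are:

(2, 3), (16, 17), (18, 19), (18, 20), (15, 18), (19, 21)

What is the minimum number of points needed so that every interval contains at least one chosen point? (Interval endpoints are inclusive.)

By right end: [2,3]  [16,17]  [15,18]  [18,19]  [18,20]  [19,21]
[2,3] uncovered → point at 3; [16,17] uncovered → point at 17; [18,19] uncovered → point at 19.
Points: 3, 17, 19 (3 total).

3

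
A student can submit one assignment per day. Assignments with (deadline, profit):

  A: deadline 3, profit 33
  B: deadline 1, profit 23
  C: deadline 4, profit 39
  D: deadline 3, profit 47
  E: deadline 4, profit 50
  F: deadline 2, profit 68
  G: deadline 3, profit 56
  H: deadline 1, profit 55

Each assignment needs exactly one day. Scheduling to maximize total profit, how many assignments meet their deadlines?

4

Sort by profit descending; place each in the latest free slot ≤ its deadline.
Profit order: F=68 G=56 H=55 E=50 D=47 C=39 A=33 B=23
Assign: F→slot 2, G→slot 3, H→slot 1, E→slot 4, D skipped, C skipped, A skipped, B skipped.
Slots: [1:H] [2:F] [3:G] [4:E]
4 of 8 scheduled.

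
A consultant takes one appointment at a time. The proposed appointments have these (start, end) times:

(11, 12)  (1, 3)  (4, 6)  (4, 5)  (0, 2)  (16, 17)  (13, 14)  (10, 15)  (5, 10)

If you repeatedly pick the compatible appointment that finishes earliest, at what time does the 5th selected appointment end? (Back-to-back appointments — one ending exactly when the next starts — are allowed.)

14

Order by finish time; keep every interval that doesn't clash with the previous kept one.
Sorted by end: (0,2)  (1,3)  (4,5)  (4,6)  (5,10)  (11,12)  (13,14)  (10,15)  (16,17)
take (0,2); take (4,5); take (5,10); take (11,12); take (13,14); take (16,17).
Selected: (0,2) (4,5) (5,10) (11,12) (13,14) (16,17)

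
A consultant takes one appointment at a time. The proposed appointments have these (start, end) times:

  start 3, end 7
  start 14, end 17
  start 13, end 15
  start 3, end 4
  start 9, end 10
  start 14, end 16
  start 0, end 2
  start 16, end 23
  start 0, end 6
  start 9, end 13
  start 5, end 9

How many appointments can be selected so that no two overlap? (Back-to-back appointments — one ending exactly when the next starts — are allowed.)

6

Sort by end time and greedily take each interval whose start is ≥ the last chosen end.
By end time: (0,2), (3,4), (0,6), (3,7), (5,9), (9,10), (9,13), (13,15), (14,16), (14,17), (16,23).
Pick (0,2); next start ≥ 2 → (3,4); next start ≥ 4 → (5,9); next start ≥ 9 → (9,10); next start ≥ 10 → (13,15); next start ≥ 15 → (16,23).
Selected 6 appointments.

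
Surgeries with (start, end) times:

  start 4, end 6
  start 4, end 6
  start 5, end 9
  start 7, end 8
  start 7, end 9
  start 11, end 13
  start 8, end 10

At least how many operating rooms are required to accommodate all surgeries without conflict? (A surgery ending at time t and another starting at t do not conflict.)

3

Events (time:±→running): 4:+→1 4:+→2 5:+→3 … peak 3.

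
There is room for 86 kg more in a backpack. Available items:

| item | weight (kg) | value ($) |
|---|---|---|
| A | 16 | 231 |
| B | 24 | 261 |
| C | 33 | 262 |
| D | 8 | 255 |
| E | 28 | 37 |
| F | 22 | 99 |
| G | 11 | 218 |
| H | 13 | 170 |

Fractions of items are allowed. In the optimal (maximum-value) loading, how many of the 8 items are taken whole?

5

Greedy by value/weight ratio, highest first.
Order: D (255/8=31.88) > G (218/11=19.82) > A (231/16=14.44) > H (170/13=13.08) > B (261/24=10.88) > C (262/33=7.94) > F (99/22=4.50) > E (37/28=1.32)
Fill: take D (8 @ 255) → take G (11 @ 218) → take A (16 @ 231) → take H (13 @ 170) → take B (24 @ 261) → take 14/33 of C → 111.15; 86/86 used.
5 item(s) taken whole; one partial (take 14/33 of C).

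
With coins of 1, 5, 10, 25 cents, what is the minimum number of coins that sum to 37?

Use the largest denomination that fits, subtract, and repeat.
37 = 1×25 + 1×10 + 2×1
Total coins = 1 + 1 + 2 = 4

4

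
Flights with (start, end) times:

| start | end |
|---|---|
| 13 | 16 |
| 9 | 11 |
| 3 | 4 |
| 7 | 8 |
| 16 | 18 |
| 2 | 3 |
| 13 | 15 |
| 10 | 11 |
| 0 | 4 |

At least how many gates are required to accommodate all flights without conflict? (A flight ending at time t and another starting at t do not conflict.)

Count concurrent intervals with a sweep; the peak is the room count.
starts: [0, 2, 3, 7, 9, 10, 13, 13, 16]
ends:   [3, 4, 4, 8, 11, 11, 15, 16, 18]
s0→1 s2→2  — peak 2.

2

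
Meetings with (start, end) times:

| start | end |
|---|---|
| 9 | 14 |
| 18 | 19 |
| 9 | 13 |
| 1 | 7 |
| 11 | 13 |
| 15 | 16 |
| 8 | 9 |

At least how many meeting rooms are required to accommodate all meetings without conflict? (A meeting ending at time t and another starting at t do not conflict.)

3

Count concurrent intervals with a sweep; the peak is the room count.
starts: [1, 8, 9, 9, 11, 15, 18]
ends:   [7, 9, 13, 13, 14, 16, 19]
s1→1 e7→0 s8→1 e9→0 s9→1 s9→2 s11→3  — peak 3.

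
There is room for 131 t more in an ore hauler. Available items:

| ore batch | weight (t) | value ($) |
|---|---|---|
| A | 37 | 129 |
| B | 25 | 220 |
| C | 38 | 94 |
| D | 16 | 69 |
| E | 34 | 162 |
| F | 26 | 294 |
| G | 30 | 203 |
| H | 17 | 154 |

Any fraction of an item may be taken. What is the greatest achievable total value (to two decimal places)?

Order: F (294/26=11.31) > H (154/17=9.06) > B (220/25=8.80) > G (203/30=6.77) > E (162/34=4.76) > D (69/16=4.31) > A (129/37=3.49) > C (94/38=2.47)
Fill: take F (26 @ 294) → take H (17 @ 154) → take B (25 @ 220) → take G (30 @ 203) → take 33/34 of E → 157.24; 131/131 used.
Total value = 1028.24

1028.24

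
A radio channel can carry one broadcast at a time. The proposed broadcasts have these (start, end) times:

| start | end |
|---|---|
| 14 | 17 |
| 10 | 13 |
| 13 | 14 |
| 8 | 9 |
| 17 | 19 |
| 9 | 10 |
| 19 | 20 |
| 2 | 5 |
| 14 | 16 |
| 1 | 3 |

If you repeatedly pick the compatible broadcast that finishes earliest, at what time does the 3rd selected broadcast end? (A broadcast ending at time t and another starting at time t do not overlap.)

10

By end time: (1,3), (2,5), (8,9), (9,10), (10,13), (13,14), (14,16), (14,17), (17,19), (19,20).
Pick (1,3); next start ≥ 3 → (8,9); next start ≥ 9 → (9,10); next start ≥ 10 → (10,13); next start ≥ 13 → (13,14); next start ≥ 14 → (14,16); next start ≥ 16 → (17,19); next start ≥ 19 → (19,20).
Selected: (1,3) (8,9) (9,10) (10,13) (13,14) (14,16) (17,19) (19,20)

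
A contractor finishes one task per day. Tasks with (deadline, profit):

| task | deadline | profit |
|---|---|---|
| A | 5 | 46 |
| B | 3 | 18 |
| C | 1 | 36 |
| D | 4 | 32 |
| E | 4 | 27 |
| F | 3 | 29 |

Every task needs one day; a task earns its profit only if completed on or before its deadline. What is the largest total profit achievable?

170

Take jobs in profit order; each goes to the latest open slot no later than its deadline.
By profit: A(d5,46), C(d1,36), D(d4,32), F(d3,29), E(d4,27), B(d3,18)
A→slot 5; C→slot 1; D→slot 4; F→slot 3; E→slot 2; B skipped.
Profit = 36 + 27 + 29 + 32 + 46 = 170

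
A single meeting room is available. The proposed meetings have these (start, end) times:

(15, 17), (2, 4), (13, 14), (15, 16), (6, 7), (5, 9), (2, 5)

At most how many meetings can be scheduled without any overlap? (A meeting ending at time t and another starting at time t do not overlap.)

Order by finish time; keep every interval that doesn't clash with the previous kept one.
By end time: (2,4), (2,5), (6,7), (5,9), (13,14), (15,16), (15,17).
Pick (2,4); next start ≥ 4 → (6,7); next start ≥ 7 → (13,14); next start ≥ 14 → (15,16).
Selected 4 meetings.

4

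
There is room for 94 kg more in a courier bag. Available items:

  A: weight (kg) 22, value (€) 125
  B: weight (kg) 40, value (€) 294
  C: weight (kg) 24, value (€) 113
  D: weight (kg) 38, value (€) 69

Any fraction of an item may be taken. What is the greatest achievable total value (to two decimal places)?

546.53

Order: B (294/40=7.35) > A (125/22=5.68) > C (113/24=4.71) > D (69/38=1.82)
Fill: take B (40 @ 294) → take A (22 @ 125) → take C (24 @ 113) → take 8/38 of D → 14.53; 94/94 used.
Total value = 546.53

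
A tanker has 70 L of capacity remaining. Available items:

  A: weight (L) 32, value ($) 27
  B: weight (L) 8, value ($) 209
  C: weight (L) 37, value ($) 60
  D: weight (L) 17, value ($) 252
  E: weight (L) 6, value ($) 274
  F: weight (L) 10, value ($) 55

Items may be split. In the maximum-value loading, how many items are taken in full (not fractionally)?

Order: E (274/6=45.67) > B (209/8=26.12) > D (252/17=14.82) > F (55/10=5.50) > C (60/37=1.62) > A (27/32=0.84)
Fill: take E (6 @ 274) → take B (8 @ 209) → take D (17 @ 252) → take F (10 @ 55) → take 29/37 of C → 47.03; 70/70 used.
4 item(s) taken whole; one partial (take 29/37 of C).

4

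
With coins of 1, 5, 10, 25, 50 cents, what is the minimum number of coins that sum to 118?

118 − 2×50→18 − 1×10→8 − 1×5→3 − 3×1→0
Total coins = 2 + 1 + 1 + 3 = 7

7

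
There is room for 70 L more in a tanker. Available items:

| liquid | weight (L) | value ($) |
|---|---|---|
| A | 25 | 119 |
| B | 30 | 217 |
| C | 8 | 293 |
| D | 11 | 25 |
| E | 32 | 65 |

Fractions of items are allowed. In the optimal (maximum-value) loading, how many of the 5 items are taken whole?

Sort by value per unit weight and fill in that order.
Order: C (293/8=36.62) > B (217/30=7.23) > A (119/25=4.76) > D (25/11=2.27) > E (65/32=2.03)
Fill: take C (8 @ 293) → take B (30 @ 217) → take A (25 @ 119) → take 7/11 of D → 15.91; 70/70 used.
3 item(s) taken whole; one partial (take 7/11 of D).

3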